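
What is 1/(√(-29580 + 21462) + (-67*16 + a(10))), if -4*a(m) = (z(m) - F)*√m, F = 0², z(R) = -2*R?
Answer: 1/(-1072 + 5*√10 + 3*I*√902) ≈ -0.00093996 - 8.0185e-5*I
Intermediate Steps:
F = 0
a(m) = m^(3/2)/2 (a(m) = -(-2*m - 1*0)*√m/4 = -(-2*m + 0)*√m/4 = -(-2*m)*√m/4 = -(-1)*m^(3/2)/2 = m^(3/2)/2)
1/(√(-29580 + 21462) + (-67*16 + a(10))) = 1/(√(-29580 + 21462) + (-67*16 + 10^(3/2)/2)) = 1/(√(-8118) + (-1072 + (10*√10)/2)) = 1/(3*I*√902 + (-1072 + 5*√10)) = 1/(-1072 + 5*√10 + 3*I*√902)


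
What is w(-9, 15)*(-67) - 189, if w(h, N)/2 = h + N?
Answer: -993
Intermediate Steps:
w(h, N) = 2*N + 2*h (w(h, N) = 2*(h + N) = 2*(N + h) = 2*N + 2*h)
w(-9, 15)*(-67) - 189 = (2*15 + 2*(-9))*(-67) - 189 = (30 - 18)*(-67) - 189 = 12*(-67) - 189 = -804 - 189 = -993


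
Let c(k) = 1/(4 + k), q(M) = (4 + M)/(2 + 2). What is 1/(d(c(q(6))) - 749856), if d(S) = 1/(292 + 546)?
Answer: -838/628379327 ≈ -1.3336e-6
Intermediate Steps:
q(M) = 1 + M/4 (q(M) = (4 + M)/4 = (4 + M)*(1/4) = 1 + M/4)
d(S) = 1/838
1/(d(c(q(6))) - 749856) = 1/(1/838 - 749856) = 1/(-628379327/838) = -838/628379327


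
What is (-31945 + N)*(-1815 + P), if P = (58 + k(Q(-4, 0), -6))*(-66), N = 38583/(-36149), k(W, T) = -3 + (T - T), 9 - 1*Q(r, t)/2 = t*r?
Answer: 6287986122660/36149 ≈ 1.7395e+8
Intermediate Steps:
Q(r, t) = 18 - 2*r*t (Q(r, t) = 18 - 2*t*r = 18 - 2*r*t)
k(W, T) = -3 (k(W, T) = -3 + 0 = -3)
N = -38583/36149 (N = 38583*(-1/36149) = -38583/36149 ≈ -1.0673)
P = -3630 (P = (58 - 3)*(-66) = 55*(-66) = -3630)
(-31945 + N)*(-1815 + P) = (-31945 - 38583/36149)*(-1815 - 3630) = -1154818388/36149*(-5445) = 6287986122660/36149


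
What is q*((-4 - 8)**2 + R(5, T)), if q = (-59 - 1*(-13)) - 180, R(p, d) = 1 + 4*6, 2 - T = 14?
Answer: -38194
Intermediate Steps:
T = -12 (T = 2 - 1*14 = 2 - 14 = -12)
R(p, d) = 25 (R(p, d) = 1 + 24 = 25)
q = -226 (q = (-59 + 13) - 180 = -46 - 180 = -226)
q*((-4 - 8)**2 + R(5, T)) = -226*((-4 - 8)**2 + 25) = -226*((-12)**2 + 25) = -226*(144 + 25) = -226*169 = -38194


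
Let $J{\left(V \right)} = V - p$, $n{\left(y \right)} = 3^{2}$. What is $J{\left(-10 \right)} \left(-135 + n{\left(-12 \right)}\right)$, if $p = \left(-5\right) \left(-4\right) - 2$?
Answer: $3528$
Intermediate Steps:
$p = 18$ ($p = 20 - 2 = 18$)
$n{\left(y \right)} = 9$
$J{\left(V \right)} = -18 + V$ ($J{\left(V \right)} = V - 18 = -18 + V$)
$J{\left(-10 \right)} \left(-135 + n{\left(-12 \right)}\right) = \left(-18 - 10\right) \left(-135 + 9\right) = \left(-28\right) \left(-126\right) = 3528$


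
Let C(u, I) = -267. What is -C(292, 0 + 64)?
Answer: 267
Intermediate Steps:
-C(292, 0 + 64) = -1*(-267) = 267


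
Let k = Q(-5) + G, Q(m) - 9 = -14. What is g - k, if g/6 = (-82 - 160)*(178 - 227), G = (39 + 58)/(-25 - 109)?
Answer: 9534599/134 ≈ 71154.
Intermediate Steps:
Q(m) = -5 (Q(m) = 9 - 14 = -5)
G = -97/134 (G = 97/(-134) = 97*(-1/134) = -97/134 ≈ -0.72388)
g = 71148 (g = 6*((-82 - 160)*(178 - 227)) = 6*(-242*(-49)) = 6*11858 = 71148)
k = -767/134 (k = -5 - 97/134 = -767/134 ≈ -5.7239)
g - k = 71148 - 1*(-767/134) = 71148 + 767/134 = 9534599/134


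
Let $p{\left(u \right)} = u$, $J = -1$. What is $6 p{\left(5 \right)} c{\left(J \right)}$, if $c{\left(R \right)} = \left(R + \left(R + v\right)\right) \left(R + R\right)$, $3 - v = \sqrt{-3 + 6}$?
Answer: $-60 + 60 \sqrt{3} \approx 43.923$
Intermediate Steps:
$v = 3 - \sqrt{3}$ ($v = 3 - \sqrt{-3 + 6} = 3 - \sqrt{3} \approx 1.268$)
$c{\left(R \right)} = 2 R \left(3 - \sqrt{3} + 2 R\right)$ ($c{\left(R \right)} = \left(R + \left(R + \left(3 - \sqrt{3}\right)\right)\right) \left(R + R\right) = \left(R + \left(3 + R - \sqrt{3}\right)\right) 2 R = \left(3 - \sqrt{3} + 2 R\right) 2 R = 2 R \left(3 - \sqrt{3} + 2 R\right)$)
$6 p{\left(5 \right)} c{\left(J \right)} = 6 \cdot 5 \cdot 2 \left(-1\right) \left(3 - \sqrt{3} + 2 \left(-1\right)\right) = 30 \cdot 2 \left(-1\right) \left(3 - \sqrt{3} - 2\right) = 30 \cdot 2 \left(-1\right) \left(1 - \sqrt{3}\right) = 30 \left(-2 + 2 \sqrt{3}\right) = -60 + 60 \sqrt{3}$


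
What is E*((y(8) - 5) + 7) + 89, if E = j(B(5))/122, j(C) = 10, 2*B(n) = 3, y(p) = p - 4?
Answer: 5459/61 ≈ 89.492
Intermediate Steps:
y(p) = -4 + p
B(n) = 3/2 (B(n) = (½)*3 = 3/2)
E = 5/61 (E = 10/122 = 10*(1/122) = 5/61 ≈ 0.081967)
E*((y(8) - 5) + 7) + 89 = 5*(((-4 + 8) - 5) + 7)/61 + 89 = 5*((4 - 5) + 7)/61 + 89 = 5*(-1 + 7)/61 + 89 = (5/61)*6 + 89 = 30/61 + 89 = 5459/61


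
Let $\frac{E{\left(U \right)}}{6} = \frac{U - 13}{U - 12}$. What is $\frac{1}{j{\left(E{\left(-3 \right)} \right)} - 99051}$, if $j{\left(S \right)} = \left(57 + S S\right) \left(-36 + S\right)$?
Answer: $- \frac{125}{12743827} \approx -9.8087 \cdot 10^{-6}$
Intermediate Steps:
$E{\left(U \right)} = \frac{6 \left(-13 + U\right)}{-12 + U}$ ($E{\left(U \right)} = 6 \frac{U - 13}{U - 12} = 6 \frac{-13 + U}{-12 + U} = \frac{6 \left(-13 + U\right)}{-12 + U}$)
$j{\left(S \right)} = \left(-36 + S\right) \left(57 + S^{2}\right)$ ($j{\left(S \right)} = \left(57 + S^{2}\right) \left(-36 + S\right) = \left(-36 + S\right) \left(57 + S^{2}\right)$)
$\frac{1}{j{\left(E{\left(-3 \right)} \right)} - 99051} = \frac{1}{\left(-2052 + \left(\frac{6 \left(-13 - 3\right)}{-12 - 3}\right)^{3} - 36 \left(\frac{6 \left(-13 - 3\right)}{-12 - 3}\right)^{2} + 57 \frac{6 \left(-13 - 3\right)}{-12 - 3}\right) - 99051} = \frac{1}{\left(-2052 + \left(6 \frac{1}{-15} \left(-16\right)\right)^{3} - 36 \left(6 \frac{1}{-15} \left(-16\right)\right)^{2} + 57 \cdot 6 \frac{1}{-15} \left(-16\right)\right) - 99051} = \frac{1}{\left(-2052 + \left(6 \left(- \frac{1}{15}\right) \left(-16\right)\right)^{3} - 36 \left(6 \left(- \frac{1}{15}\right) \left(-16\right)\right)^{2} + 57 \cdot 6 \left(- \frac{1}{15}\right) \left(-16\right)\right) - 99051} = \frac{1}{\left(-2052 + \left(\frac{32}{5}\right)^{3} - 36 \left(\frac{32}{5}\right)^{2} + 57 \cdot \frac{32}{5}\right) - 99051} = \frac{1}{\left(-2052 + \frac{32768}{125} - \frac{36864}{25} + \frac{1824}{5}\right) - 99051} = \frac{1}{- \frac{362452}{125} - 99051} = \frac{1}{- \frac{12743827}{125}} = - \frac{125}{12743827}$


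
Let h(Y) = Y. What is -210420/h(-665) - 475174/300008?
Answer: 897309895/2850076 ≈ 314.84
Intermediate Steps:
-210420/h(-665) - 475174/300008 = -210420/(-665) - 475174/300008 = -210420*(-1/665) - 475174*1/300008 = 6012/19 - 237587/150004 = 897309895/2850076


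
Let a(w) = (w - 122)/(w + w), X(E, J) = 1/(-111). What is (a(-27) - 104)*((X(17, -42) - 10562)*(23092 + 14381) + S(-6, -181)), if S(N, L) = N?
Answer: 80060039715425/1998 ≈ 4.0070e+10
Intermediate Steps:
X(E, J) = -1/111
a(w) = (-122 + w)/(2*w) (a(w) = (-122 + w)/((2*w)) = (-122 + w)*(1/(2*w)) = (-122 + w)/(2*w))
(a(-27) - 104)*((X(17, -42) - 10562)*(23092 + 14381) + S(-6, -181)) = ((1/2)*(-122 - 27)/(-27) - 104)*((-1/111 - 10562)*(23092 + 14381) - 6) = ((1/2)*(-1/27)*(-149) - 104)*(-1172383/111*37473 - 6) = (149/54 - 104)*(-14644236053/37 - 6) = -5467/54*(-14644236275/37) = 80060039715425/1998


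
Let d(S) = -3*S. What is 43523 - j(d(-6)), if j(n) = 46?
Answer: 43477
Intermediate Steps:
43523 - j(d(-6)) = 43523 - 1*46 = 43523 - 46 = 43477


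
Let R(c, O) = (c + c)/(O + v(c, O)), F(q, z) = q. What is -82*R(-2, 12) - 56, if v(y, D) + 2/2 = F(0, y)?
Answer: -288/11 ≈ -26.182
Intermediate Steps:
v(y, D) = -1 (v(y, D) = -1 + 0 = -1)
R(c, O) = 2*c/(-1 + O) (R(c, O) = (c + c)/(O - 1) = (2*c)/(-1 + O) = 2*c/(-1 + O))
-82*R(-2, 12) - 56 = -164*(-2)/(-1 + 12) - 56 = -164*(-2)/11 - 56 = -82*(-4/11) - 56 = 328/11 - 56 = -288/11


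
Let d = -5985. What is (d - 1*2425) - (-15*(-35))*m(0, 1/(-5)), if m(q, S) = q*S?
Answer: -8410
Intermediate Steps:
m(q, S) = S*q
(d - 1*2425) - (-15*(-35))*m(0, 1/(-5)) = (-5985 - 1*2425) - (-15*(-35))*0/(-5) = (-5985 - 2425) - 525*(-1/5*0) = -8410 - 525*0 = -8410 - 1*0 = -8410 + 0 = -8410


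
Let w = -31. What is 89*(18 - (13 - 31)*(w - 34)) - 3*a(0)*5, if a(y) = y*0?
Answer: -102528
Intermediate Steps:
a(y) = 0
89*(18 - (13 - 31)*(w - 34)) - 3*a(0)*5 = 89*(18 - (13 - 31)*(-31 - 34)) - 3*0*5 = 89*(18 - (-18)*(-65)) + 0*5 = 89*(18 - 1*1170) + 0 = 89*(18 - 1170) + 0 = 89*(-1152) + 0 = -102528 + 0 = -102528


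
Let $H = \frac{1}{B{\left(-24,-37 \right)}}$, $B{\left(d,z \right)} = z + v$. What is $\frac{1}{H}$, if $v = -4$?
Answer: $-41$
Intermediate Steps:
$B{\left(d,z \right)} = -4 + z$ ($B{\left(d,z \right)} = z - 4 = -4 + z$)
$H = - \frac{1}{41}$ ($H = \frac{1}{-4 - 37} = \frac{1}{-41} = - \frac{1}{41} \approx -0.02439$)
$\frac{1}{H} = \frac{1}{- \frac{1}{41}} = -41$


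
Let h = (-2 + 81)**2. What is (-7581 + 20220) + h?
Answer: 18880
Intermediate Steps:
h = 6241 (h = 79**2 = 6241)
(-7581 + 20220) + h = (-7581 + 20220) + 6241 = 12639 + 6241 = 18880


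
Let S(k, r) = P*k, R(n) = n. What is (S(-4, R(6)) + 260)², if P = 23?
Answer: 28224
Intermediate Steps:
S(k, r) = 23*k
(S(-4, R(6)) + 260)² = (23*(-4) + 260)² = (-92 + 260)² = 168² = 28224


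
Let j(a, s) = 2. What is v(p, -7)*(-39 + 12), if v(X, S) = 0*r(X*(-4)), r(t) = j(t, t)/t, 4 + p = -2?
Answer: 0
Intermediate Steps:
p = -6 (p = -4 - 2 = -6)
r(t) = 2/t
v(X, S) = 0 (v(X, S) = 0*(2/((X*(-4)))) = 0*(2/((-4*X))) = 0*(2*(-1/(4*X))) = 0*(-1/(2*X)) = 0)
v(p, -7)*(-39 + 12) = 0*(-39 + 12) = 0*(-27) = 0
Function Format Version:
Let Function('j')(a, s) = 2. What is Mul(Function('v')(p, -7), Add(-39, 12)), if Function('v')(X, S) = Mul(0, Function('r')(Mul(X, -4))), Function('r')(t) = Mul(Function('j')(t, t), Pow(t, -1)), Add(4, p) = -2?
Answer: 0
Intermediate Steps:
p = -6 (p = Add(-4, -2) = -6)
Function('r')(t) = Mul(2, Pow(t, -1))
Function('v')(X, S) = 0 (Function('v')(X, S) = Mul(0, Mul(2, Pow(Mul(X, -4), -1))) = Mul(0, Mul(2, Pow(Mul(-4, X), -1))) = Mul(0, Mul(2, Mul(Rational(-1, 4), Pow(X, -1)))) = Mul(0, Mul(Rational(-1, 2), Pow(X, -1))) = 0)
Mul(Function('v')(p, -7), Add(-39, 12)) = Mul(0, Add(-39, 12)) = Mul(0, -27) = 0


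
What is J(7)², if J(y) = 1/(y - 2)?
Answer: 1/25 ≈ 0.040000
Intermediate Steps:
J(y) = 1/(-2 + y)
J(7)² = (1/(-2 + 7))² = (1/5)² = (⅕)² = 1/25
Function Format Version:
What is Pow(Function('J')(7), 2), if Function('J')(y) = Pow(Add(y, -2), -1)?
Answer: Rational(1, 25) ≈ 0.040000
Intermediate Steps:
Function('J')(y) = Pow(Add(-2, y), -1)
Pow(Function('J')(7), 2) = Pow(Pow(Add(-2, 7), -1), 2) = Pow(Pow(5, -1), 2) = Pow(Rational(1, 5), 2) = Rational(1, 25)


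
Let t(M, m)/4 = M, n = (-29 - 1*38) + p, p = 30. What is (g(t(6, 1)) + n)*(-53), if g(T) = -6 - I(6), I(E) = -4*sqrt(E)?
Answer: 2279 - 212*sqrt(6) ≈ 1759.7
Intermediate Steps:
n = -37 (n = (-29 - 1*38) + 30 = (-29 - 38) + 30 = -67 + 30 = -37)
t(M, m) = 4*M
g(T) = -6 + 4*sqrt(6) (g(T) = -6 - (-4)*sqrt(6) = -6 + 4*sqrt(6))
(g(t(6, 1)) + n)*(-53) = ((-6 + 4*sqrt(6)) - 37)*(-53) = (-43 + 4*sqrt(6))*(-53) = 2279 - 212*sqrt(6)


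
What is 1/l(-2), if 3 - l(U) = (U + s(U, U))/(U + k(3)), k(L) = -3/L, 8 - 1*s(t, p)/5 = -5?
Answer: 1/24 ≈ 0.041667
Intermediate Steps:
s(t, p) = 65 (s(t, p) = 40 - 5*(-5) = 40 + 25 = 65)
l(U) = 3 - (65 + U)/(-1 + U) (l(U) = 3 - (U + 65)/(U - 3/3) = 3 - (65 + U)/(U - 3*1/3) = 3 - (65 + U)/(U - 1) = 3 - (65 + U)/(-1 + U))
1/l(-2) = 1/(2*(-34 - 2)/(-1 - 2)) = 1/(2*(-36)/(-3)) = 1/(2*(-1/3)*(-36)) = 1/24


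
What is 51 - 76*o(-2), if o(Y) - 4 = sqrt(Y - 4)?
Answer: -253 - 76*I*sqrt(6) ≈ -253.0 - 186.16*I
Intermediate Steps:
o(Y) = 4 + sqrt(-4 + Y) (o(Y) = 4 + sqrt(Y - 4) = 4 + sqrt(-4 + Y))
51 - 76*o(-2) = 51 - 76*(4 + sqrt(-4 - 2)) = 51 - 76*(4 + sqrt(-6)) = 51 - 76*(4 + I*sqrt(6)) = 51 + (-304 - 76*I*sqrt(6)) = -253 - 76*I*sqrt(6)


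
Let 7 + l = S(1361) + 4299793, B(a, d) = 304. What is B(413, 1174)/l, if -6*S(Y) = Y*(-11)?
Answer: 1824/25813687 ≈ 7.0660e-5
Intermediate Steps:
S(Y) = 11*Y/6 (S(Y) = -Y*(-11)/6 = -(-11)*Y/6 = 11*Y/6)
l = 25813687/6 (l = -7 + ((11/6)*1361 + 4299793) = -7 + (14971/6 + 4299793) = -7 + 25813729/6 = 25813687/6 ≈ 4.3023e+6)
B(413, 1174)/l = 304/(25813687/6) = 304*(6/25813687) = 1824/25813687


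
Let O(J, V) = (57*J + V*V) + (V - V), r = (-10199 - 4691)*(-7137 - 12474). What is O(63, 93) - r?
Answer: -291995550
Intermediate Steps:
r = 292007790 (r = -14890*(-19611) = 292007790)
O(J, V) = V² + 57*J (O(J, V) = (57*J + V²) + 0 = (V² + 57*J) + 0 = V² + 57*J)
O(63, 93) - r = (93² + 57*63) - 1*292007790 = (8649 + 3591) - 292007790 = 12240 - 292007790 = -291995550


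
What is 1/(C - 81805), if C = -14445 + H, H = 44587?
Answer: -1/51663 ≈ -1.9356e-5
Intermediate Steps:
C = 30142 (C = -14445 + 44587 = 30142)
1/(C - 81805) = 1/(30142 - 81805) = 1/(-51663) = -1/51663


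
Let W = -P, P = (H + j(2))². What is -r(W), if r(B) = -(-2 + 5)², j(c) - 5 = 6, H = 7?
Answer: 9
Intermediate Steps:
j(c) = 11 (j(c) = 5 + 6 = 11)
P = 324 (P = (7 + 11)² = 18² = 324)
W = -324 (W = -1*324 = -324)
r(B) = -9 (r(B) = -1*3² = -1*9 = -9)
-r(W) = -1*(-9) = 9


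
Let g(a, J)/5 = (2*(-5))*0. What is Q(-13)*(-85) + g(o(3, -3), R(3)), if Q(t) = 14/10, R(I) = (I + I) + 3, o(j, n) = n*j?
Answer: -119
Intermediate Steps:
o(j, n) = j*n
R(I) = 3 + 2*I (R(I) = 2*I + 3 = 3 + 2*I)
Q(t) = 7/5 (Q(t) = 14*(⅒) = 7/5)
g(a, J) = 0 (g(a, J) = 5*((2*(-5))*0) = 5*(-10*0) = 5*0 = 0)
Q(-13)*(-85) + g(o(3, -3), R(3)) = (7/5)*(-85) + 0 = -119 + 0 = -119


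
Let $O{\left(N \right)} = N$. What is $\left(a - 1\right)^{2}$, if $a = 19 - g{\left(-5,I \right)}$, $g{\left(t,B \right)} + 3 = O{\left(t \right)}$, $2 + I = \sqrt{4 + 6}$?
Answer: $676$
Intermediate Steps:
$I = -2 + \sqrt{10}$ ($I = -2 + \sqrt{4 + 6} = -2 + \sqrt{10} \approx 1.1623$)
$g{\left(t,B \right)} = -3 + t$
$a = 27$ ($a = 19 - \left(-3 - 5\right) = 19 - -8 = 19 + 8 = 27$)
$\left(a - 1\right)^{2} = \left(27 - 1\right)^{2} = 26^{2} = 676$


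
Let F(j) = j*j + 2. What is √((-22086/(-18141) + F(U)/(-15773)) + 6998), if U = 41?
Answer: √63672427882103059853/95379331 ≈ 83.661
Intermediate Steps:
F(j) = 2 + j² (F(j) = j² + 2 = 2 + j²)
√((-22086/(-18141) + F(U)/(-15773)) + 6998) = √((-22086/(-18141) + (2 + 41²)/(-15773)) + 6998) = √((-22086*(-1/18141) + (2 + 1681)*(-1/15773)) + 6998) = √((7362/6047 + 1683*(-1/15773)) + 6998) = √((7362/6047 - 1683/15773) + 6998) = √(105943725/95379331 + 6998) = √(667570502063/95379331) = √63672427882103059853/95379331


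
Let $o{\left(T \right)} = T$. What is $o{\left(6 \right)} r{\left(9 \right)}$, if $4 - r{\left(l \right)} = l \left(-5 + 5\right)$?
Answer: $24$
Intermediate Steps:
$r{\left(l \right)} = 4$ ($r{\left(l \right)} = 4 - l \left(-5 + 5\right) = 4 - l 0 = 4 - 0 = 4 + 0 = 4$)
$o{\left(6 \right)} r{\left(9 \right)} = 6 \cdot 4 = 24$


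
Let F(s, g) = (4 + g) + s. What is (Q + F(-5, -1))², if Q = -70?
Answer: 5184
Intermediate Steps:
F(s, g) = 4 + g + s
(Q + F(-5, -1))² = (-70 + (4 - 1 - 5))² = (-70 - 2)² = (-72)² = 5184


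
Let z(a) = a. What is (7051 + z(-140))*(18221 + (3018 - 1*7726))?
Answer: 93388343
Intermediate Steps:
(7051 + z(-140))*(18221 + (3018 - 1*7726)) = (7051 - 140)*(18221 + (3018 - 1*7726)) = 6911*(18221 + (3018 - 7726)) = 6911*(18221 - 4708) = 6911*13513 = 93388343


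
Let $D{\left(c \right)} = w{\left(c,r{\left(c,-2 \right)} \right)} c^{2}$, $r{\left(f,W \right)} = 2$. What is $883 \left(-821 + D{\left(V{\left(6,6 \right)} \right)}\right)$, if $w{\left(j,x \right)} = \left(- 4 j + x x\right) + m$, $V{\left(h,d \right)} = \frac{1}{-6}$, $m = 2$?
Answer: $- \frac{19569046}{27} \approx -7.2478 \cdot 10^{5}$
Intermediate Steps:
$V{\left(h,d \right)} = - \frac{1}{6}$
$w{\left(j,x \right)} = 2 + x^{2} - 4 j$ ($w{\left(j,x \right)} = \left(- 4 j + x x\right) + 2 = \left(- 4 j + x^{2}\right) + 2 = \left(x^{2} - 4 j\right) + 2 = 2 + x^{2} - 4 j$)
$D{\left(c \right)} = c^{2} \left(6 - 4 c\right)$ ($D{\left(c \right)} = \left(2 + 2^{2} - 4 c\right) c^{2} = \left(2 + 4 - 4 c\right) c^{2} = \left(6 - 4 c\right) c^{2} = c^{2} \left(6 - 4 c\right)$)
$883 \left(-821 + D{\left(V{\left(6,6 \right)} \right)}\right) = 883 \left(-821 + \left(- \frac{1}{6}\right)^{2} \left(6 - - \frac{2}{3}\right)\right) = 883 \left(-821 + \frac{6 + \frac{2}{3}}{36}\right) = 883 \left(-821 + \frac{1}{36} \cdot \frac{20}{3}\right) = 883 \left(-821 + \frac{5}{27}\right) = 883 \left(- \frac{22162}{27}\right) = - \frac{19569046}{27}$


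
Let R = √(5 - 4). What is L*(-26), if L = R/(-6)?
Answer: 13/3 ≈ 4.3333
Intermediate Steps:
R = 1 (R = √1 = 1)
L = -⅙ (L = 1/(-6) = 1*(-⅙) = -⅙ ≈ -0.16667)
L*(-26) = -⅙*(-26) = 13/3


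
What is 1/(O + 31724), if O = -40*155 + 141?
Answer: 1/25665 ≈ 3.8964e-5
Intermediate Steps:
O = -6059 (O = -6200 + 141 = -6059)
1/(O + 31724) = 1/(-6059 + 31724) = 1/25665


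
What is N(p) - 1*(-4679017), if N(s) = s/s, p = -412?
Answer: 4679018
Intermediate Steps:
N(s) = 1
N(p) - 1*(-4679017) = 1 - 1*(-4679017) = 1 + 4679017 = 4679018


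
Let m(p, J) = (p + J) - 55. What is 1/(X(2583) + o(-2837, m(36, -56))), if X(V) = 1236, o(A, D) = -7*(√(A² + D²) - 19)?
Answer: -1369/392781345 - 7*√8054194/392781345 ≈ -5.4063e-5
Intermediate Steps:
m(p, J) = -55 + J + p (m(p, J) = (J + p) - 55 = -55 + J + p)
o(A, D) = 133 - 7*√(A² + D²) (o(A, D) = -7*(-19 + √(A² + D²)) = 133 - 7*√(A² + D²))
1/(X(2583) + o(-2837, m(36, -56))) = 1/(1236 + (133 - 7*√((-2837)² + (-55 - 56 + 36)²))) = 1/(1236 + (133 - 7*√(8048569 + (-75)²))) = 1/(1236 + (133 - 7*√(8048569 + 5625))) = 1/(1236 + (133 - 7*√8054194)) = 1/(1369 - 7*√8054194)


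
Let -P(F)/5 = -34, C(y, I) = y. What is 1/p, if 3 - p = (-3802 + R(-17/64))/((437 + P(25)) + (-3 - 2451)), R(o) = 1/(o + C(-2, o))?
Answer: 267815/252091 ≈ 1.0624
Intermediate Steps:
P(F) = 170 (P(F) = -5*(-34) = 170)
R(o) = 1/(-2 + o) (R(o) = 1/(o - 2) = 1/(-2 + o))
p = 252091/267815 (p = 3 - (-3802 + 1/(-2 - 17/64))/((437 + 170) + (-3 - 2451)) = 3 - (-3802 + 1/(-2 - 17*1/64))/(607 - 2454) = 3 - (-3802 + 1/(-2 - 17/64))/(-1847) = 3 - (-3802 + 1/(-145/64))*(-1)/1847 = 3 - (-3802 - 64/145)*(-1)/1847 = 3 - (-551354)*(-1)/(145*1847) = 3 - 1*551354/267815 = 3 - 551354/267815 = 252091/267815 ≈ 0.94129)
1/p = 1/(252091/267815) = 267815/252091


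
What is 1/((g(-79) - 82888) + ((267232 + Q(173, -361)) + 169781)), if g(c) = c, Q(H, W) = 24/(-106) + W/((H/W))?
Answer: 9169/3253152711 ≈ 2.8185e-6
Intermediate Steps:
Q(H, W) = -12/53 + W²/H (Q(H, W) = 24*(-1/106) + W*(W/H) = -12/53 + W²/H)
1/((g(-79) - 82888) + ((267232 + Q(173, -361)) + 169781)) = 1/((-79 - 82888) + ((267232 + (-12/53 + (-361)²/173)) + 169781)) = 1/(-82967 + ((267232 + (-12/53 + (1/173)*130321)) + 169781)) = 1/(-82967 + ((267232 + (-12/53 + 130321/173)) + 169781)) = 1/(-82967 + ((267232 + 6904937/9169) + 169781)) = 1/(-82967 + (2457155145/9169 + 169781)) = 1/(-82967 + 4013877134/9169) = 1/(3253152711/9169) = 9169/3253152711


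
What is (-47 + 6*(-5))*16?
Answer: -1232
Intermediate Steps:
(-47 + 6*(-5))*16 = (-47 - 30)*16 = -77*16 = -1232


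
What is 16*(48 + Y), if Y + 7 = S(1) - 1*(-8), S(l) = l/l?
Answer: 800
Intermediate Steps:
S(l) = 1
Y = 2 (Y = -7 + (1 - 1*(-8)) = -7 + (1 + 8) = -7 + 9 = 2)
16*(48 + Y) = 16*(48 + 2) = 16*50 = 800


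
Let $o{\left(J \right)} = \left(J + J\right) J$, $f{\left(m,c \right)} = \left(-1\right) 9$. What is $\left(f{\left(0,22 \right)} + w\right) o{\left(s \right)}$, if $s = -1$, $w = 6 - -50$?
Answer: $94$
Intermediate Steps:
$f{\left(m,c \right)} = -9$
$w = 56$ ($w = 6 + 50 = 56$)
$o{\left(J \right)} = 2 J^{2}$ ($o{\left(J \right)} = 2 J J = 2 J^{2}$)
$\left(f{\left(0,22 \right)} + w\right) o{\left(s \right)} = \left(-9 + 56\right) 2 \left(-1\right)^{2} = 47 \cdot 2 \cdot 1 = 47 \cdot 2 = 94$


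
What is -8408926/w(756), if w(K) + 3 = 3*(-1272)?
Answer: 8408926/3819 ≈ 2201.9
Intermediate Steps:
w(K) = -3819 (w(K) = -3 + 3*(-1272) = -3 - 3816 = -3819)
-8408926/w(756) = -8408926/(-3819) = -8408926*(-1/3819) = 8408926/3819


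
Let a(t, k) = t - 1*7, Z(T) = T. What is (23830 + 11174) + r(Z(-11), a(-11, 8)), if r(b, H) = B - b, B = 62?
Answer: 35077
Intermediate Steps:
a(t, k) = -7 + t (a(t, k) = t - 7 = -7 + t)
r(b, H) = 62 - b
(23830 + 11174) + r(Z(-11), a(-11, 8)) = (23830 + 11174) + (62 - 1*(-11)) = 35004 + (62 + 11) = 35004 + 73 = 35077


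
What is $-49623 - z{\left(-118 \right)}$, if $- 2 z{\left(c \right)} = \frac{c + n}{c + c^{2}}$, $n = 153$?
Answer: $- \frac{1370190241}{27612} \approx -49623.0$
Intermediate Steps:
$z{\left(c \right)} = - \frac{153 + c}{2 \left(c + c^{2}\right)}$ ($z{\left(c \right)} = - \frac{\left(c + 153\right) \frac{1}{c + c^{2}}}{2} = - \frac{\left(153 + c\right) \frac{1}{c + c^{2}}}{2} = - \frac{\frac{1}{c + c^{2}} \left(153 + c\right)}{2} = - \frac{153 + c}{2 \left(c + c^{2}\right)}$)
$-49623 - z{\left(-118 \right)} = -49623 - \frac{-153 - -118}{2 \left(-118\right) \left(1 - 118\right)} = -49623 - \frac{1}{2} \left(- \frac{1}{118}\right) \frac{1}{-117} \left(-153 + 118\right) = -49623 - \frac{1}{2} \left(- \frac{1}{118}\right) \left(- \frac{1}{117}\right) \left(-35\right) = -49623 - - \frac{35}{27612} = -49623 + \frac{35}{27612} = - \frac{1370190241}{27612}$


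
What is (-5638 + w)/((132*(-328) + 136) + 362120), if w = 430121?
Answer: 424483/318960 ≈ 1.3308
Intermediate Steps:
(-5638 + w)/((132*(-328) + 136) + 362120) = (-5638 + 430121)/((132*(-328) + 136) + 362120) = 424483/((-43296 + 136) + 362120) = 424483/(-43160 + 362120) = 424483/318960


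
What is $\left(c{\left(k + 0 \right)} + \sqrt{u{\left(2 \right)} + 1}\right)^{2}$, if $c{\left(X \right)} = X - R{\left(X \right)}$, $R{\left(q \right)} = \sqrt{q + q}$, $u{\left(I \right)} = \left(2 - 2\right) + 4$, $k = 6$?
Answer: $\left(6 + \sqrt{5} - 2 \sqrt{3}\right)^{2} \approx 22.772$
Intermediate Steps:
$u{\left(I \right)} = 4$ ($u{\left(I \right)} = 0 + 4 = 4$)
$R{\left(q \right)} = \sqrt{2} \sqrt{q}$ ($R{\left(q \right)} = \sqrt{2 q} = \sqrt{2} \sqrt{q}$)
$c{\left(X \right)} = X - \sqrt{2} \sqrt{X}$
$\left(c{\left(k + 0 \right)} + \sqrt{u{\left(2 \right)} + 1}\right)^{2} = \left(\left(\left(6 + 0\right) - \sqrt{2} \sqrt{6 + 0}\right) + \sqrt{4 + 1}\right)^{2} = \left(\left(6 - \sqrt{2} \sqrt{6}\right) + \sqrt{5}\right)^{2} = \left(\left(6 - 2 \sqrt{3}\right) + \sqrt{5}\right)^{2} = \left(6 + \sqrt{5} - 2 \sqrt{3}\right)^{2}$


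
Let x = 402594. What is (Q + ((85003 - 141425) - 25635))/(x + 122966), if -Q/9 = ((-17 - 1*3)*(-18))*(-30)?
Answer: 15143/525560 ≈ 0.028813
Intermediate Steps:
Q = 97200 (Q = -9*(-17 - 1*3)*(-18)*(-30) = -9*(-17 - 3)*(-18)*(-30) = -9*(-20*(-18))*(-30) = -3240*(-30) = -9*(-10800) = 97200)
(Q + ((85003 - 141425) - 25635))/(x + 122966) = (97200 + ((85003 - 141425) - 25635))/(402594 + 122966) = (97200 + (-56422 - 25635))/525560 = (97200 - 82057)*(1/525560) = 15143*(1/525560) = 15143/525560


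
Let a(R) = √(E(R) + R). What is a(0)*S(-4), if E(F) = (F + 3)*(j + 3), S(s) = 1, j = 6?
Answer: 3*√3 ≈ 5.1962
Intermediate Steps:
E(F) = 27 + 9*F (E(F) = (F + 3)*(6 + 3) = (3 + F)*9 = 27 + 9*F)
a(R) = √(27 + 10*R) (a(R) = √((27 + 9*R) + R) = √(27 + 10*R))
a(0)*S(-4) = √(27 + 10*0)*1 = √(27 + 0)*1 = √27*1 = (3*√3)*1 = 3*√3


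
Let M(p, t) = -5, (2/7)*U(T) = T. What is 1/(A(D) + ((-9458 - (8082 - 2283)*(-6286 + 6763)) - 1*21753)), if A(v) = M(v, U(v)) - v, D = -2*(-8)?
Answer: -1/2797355 ≈ -3.5748e-7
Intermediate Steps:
U(T) = 7*T/2
D = 16
A(v) = -5 - v
1/(A(D) + ((-9458 - (8082 - 2283)*(-6286 + 6763)) - 1*21753)) = 1/((-5 - 1*16) + ((-9458 - (8082 - 2283)*(-6286 + 6763)) - 1*21753)) = 1/((-5 - 16) + ((-9458 - 5799*477) - 21753)) = 1/(-21 + ((-9458 - 1*2766123) - 21753)) = 1/(-21 + ((-9458 - 2766123) - 21753)) = 1/(-21 + (-2775581 - 21753)) = 1/(-21 - 2797334) = 1/(-2797355) = -1/2797355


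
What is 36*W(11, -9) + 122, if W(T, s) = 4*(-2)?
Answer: -166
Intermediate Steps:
W(T, s) = -8
36*W(11, -9) + 122 = 36*(-8) + 122 = -288 + 122 = -166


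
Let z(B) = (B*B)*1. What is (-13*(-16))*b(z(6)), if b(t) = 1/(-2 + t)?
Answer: 104/17 ≈ 6.1176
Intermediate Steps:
z(B) = B² (z(B) = B²*1 = B²)
(-13*(-16))*b(z(6)) = (-13*(-16))/(-2 + 6²) = 208/(-2 + 36) = 208/34 = 208*(1/34) = 104/17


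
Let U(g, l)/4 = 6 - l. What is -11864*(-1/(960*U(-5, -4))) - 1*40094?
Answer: -192449717/4800 ≈ -40094.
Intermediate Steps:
U(g, l) = 24 - 4*l (U(g, l) = 4*(6 - l) = 24 - 4*l)
-11864*(-1/(960*U(-5, -4))) - 1*40094 = -11864*(-1/(960*(24 - 4*(-4)))) - 1*40094 = -11864*(-1/(960*(24 + 16))) - 40094 = -11864/(-30*40*32) - 40094 = -11864/((-1200*32)) - 40094 = -11864/(-38400) - 40094 = -11864*(-1/38400) - 40094 = 1483/4800 - 40094 = -192449717/4800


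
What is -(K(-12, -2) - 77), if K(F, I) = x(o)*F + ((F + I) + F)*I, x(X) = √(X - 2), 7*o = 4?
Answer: 25 + 12*I*√70/7 ≈ 25.0 + 14.343*I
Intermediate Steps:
o = 4/7 (o = (⅐)*4 = 4/7 ≈ 0.57143)
x(X) = √(-2 + X)
K(F, I) = I*(I + 2*F) + I*F*√70/7 (K(F, I) = √(-2 + 4/7)*F + ((F + I) + F)*I = √(-10/7)*F + (I + 2*F)*I = (I*√70/7)*F + I*(I + 2*F) = I*F*√70/7 + I*(I + 2*F) = I*(I + 2*F) + I*F*√70/7)
-(K(-12, -2) - 77) = -(((-2)² + 2*(-12)*(-2) + (⅐)*I*(-12)*√70) - 77) = -((4 + 48 - 12*I*√70/7) - 77) = -((52 - 12*I*√70/7) - 77) = -(-25 - 12*I*√70/7) = 25 + 12*I*√70/7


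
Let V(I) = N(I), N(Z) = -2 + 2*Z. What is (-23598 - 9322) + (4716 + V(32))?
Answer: -28142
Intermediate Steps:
V(I) = -2 + 2*I
(-23598 - 9322) + (4716 + V(32)) = (-23598 - 9322) + (4716 + (-2 + 2*32)) = -32920 + (4716 + (-2 + 64)) = -32920 + (4716 + 62) = -32920 + 4778 = -28142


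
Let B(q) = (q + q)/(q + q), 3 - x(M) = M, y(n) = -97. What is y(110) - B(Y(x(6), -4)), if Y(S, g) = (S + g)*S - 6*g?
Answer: -98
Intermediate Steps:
x(M) = 3 - M
Y(S, g) = -6*g + S*(S + g) (Y(S, g) = S*(S + g) - 6*g = -6*g + S*(S + g))
B(q) = 1 (B(q) = (2*q)/((2*q)) = (2*q)*(1/(2*q)) = 1)
y(110) - B(Y(x(6), -4)) = -97 - 1*1 = -97 - 1 = -98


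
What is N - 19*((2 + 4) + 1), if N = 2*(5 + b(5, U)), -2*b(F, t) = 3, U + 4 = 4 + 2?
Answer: -126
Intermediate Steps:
U = 2 (U = -4 + (4 + 2) = -4 + 6 = 2)
b(F, t) = -3/2 (b(F, t) = -½*3 = -3/2)
N = 7 (N = 2*(5 - 3/2) = 2*(7/2) = 7)
N - 19*((2 + 4) + 1) = 7 - 19*((2 + 4) + 1) = 7 - 19*(6 + 1) = 7 - 19*7 = 7 - 133 = -126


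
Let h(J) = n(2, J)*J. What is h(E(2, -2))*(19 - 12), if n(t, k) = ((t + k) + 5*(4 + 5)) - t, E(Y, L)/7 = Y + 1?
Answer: 9702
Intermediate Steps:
E(Y, L) = 7 + 7*Y (E(Y, L) = 7*(Y + 1) = 7*(1 + Y) = 7 + 7*Y)
n(t, k) = 45 + k (n(t, k) = ((k + t) + 5*9) - t = ((k + t) + 45) - t = (45 + k + t) - t = 45 + k)
h(J) = J*(45 + J) (h(J) = (45 + J)*J = J*(45 + J))
h(E(2, -2))*(19 - 12) = ((7 + 7*2)*(45 + (7 + 7*2)))*(19 - 12) = ((7 + 14)*(45 + (7 + 14)))*7 = (21*(45 + 21))*7 = (21*66)*7 = 1386*7 = 9702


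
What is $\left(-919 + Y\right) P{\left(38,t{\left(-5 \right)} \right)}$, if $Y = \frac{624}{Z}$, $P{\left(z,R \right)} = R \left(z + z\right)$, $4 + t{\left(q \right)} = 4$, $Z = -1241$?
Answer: $0$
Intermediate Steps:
$t{\left(q \right)} = 0$ ($t{\left(q \right)} = -4 + 4 = 0$)
$P{\left(z,R \right)} = 2 R z$ ($P{\left(z,R \right)} = R 2 z = 2 R z$)
$Y = - \frac{624}{1241}$ ($Y = \frac{624}{-1241} = 624 \left(- \frac{1}{1241}\right) = - \frac{624}{1241} \approx -0.50282$)
$\left(-919 + Y\right) P{\left(38,t{\left(-5 \right)} \right)} = \left(-919 - \frac{624}{1241}\right) 2 \cdot 0 \cdot 38 = \left(- \frac{1141103}{1241}\right) 0 = 0$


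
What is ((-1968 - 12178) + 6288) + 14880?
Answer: 7022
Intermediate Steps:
((-1968 - 12178) + 6288) + 14880 = (-14146 + 6288) + 14880 = -7858 + 14880 = 7022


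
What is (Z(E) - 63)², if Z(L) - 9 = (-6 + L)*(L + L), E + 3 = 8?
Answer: 4096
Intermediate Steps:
E = 5 (E = -3 + 8 = 5)
Z(L) = 9 + 2*L*(-6 + L) (Z(L) = 9 + (-6 + L)*(L + L) = 9 + (-6 + L)*(2*L) = 9 + 2*L*(-6 + L))
(Z(E) - 63)² = ((9 - 12*5 + 2*5²) - 63)² = ((9 - 60 + 2*25) - 63)² = ((9 - 60 + 50) - 63)² = (-1 - 63)² = (-64)² = 4096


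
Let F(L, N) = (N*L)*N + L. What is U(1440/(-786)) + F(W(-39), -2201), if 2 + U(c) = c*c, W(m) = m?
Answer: -3242256502880/17161 ≈ -1.8893e+8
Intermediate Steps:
F(L, N) = L + L*N**2 (F(L, N) = (L*N)*N + L = L*N**2 + L = L + L*N**2)
U(c) = -2 + c**2 (U(c) = -2 + c*c = -2 + c**2)
U(1440/(-786)) + F(W(-39), -2201) = (-2 + (1440/(-786))**2) - 39*(1 + (-2201)**2) = (-2 + (1440*(-1/786))**2) - 39*(1 + 4844401) = (-2 + (-240/131)**2) - 39*4844402 = (-2 + 57600/17161) - 188931678 = 23278/17161 - 188931678 = -3242256502880/17161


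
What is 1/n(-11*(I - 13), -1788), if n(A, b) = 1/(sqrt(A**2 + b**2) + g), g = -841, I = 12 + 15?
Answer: -841 + 2*sqrt(805165) ≈ 953.62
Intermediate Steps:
I = 27
n(A, b) = 1/(-841 + sqrt(A**2 + b**2)) (n(A, b) = 1/(sqrt(A**2 + b**2) - 841) = 1/(-841 + sqrt(A**2 + b**2)))
1/n(-11*(I - 13), -1788) = 1/(1/(-841 + sqrt((-11*(27 - 13))**2 + (-1788)**2))) = 1/(1/(-841 + sqrt((-11*14)**2 + 3196944))) = 1/(1/(-841 + sqrt((-154)**2 + 3196944))) = 1/(1/(-841 + sqrt(23716 + 3196944))) = 1/(1/(-841 + sqrt(3220660))) = 1/(1/(-841 + 2*sqrt(805165))) = -841 + 2*sqrt(805165)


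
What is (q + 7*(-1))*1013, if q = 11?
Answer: 4052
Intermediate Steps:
(q + 7*(-1))*1013 = (11 + 7*(-1))*1013 = (11 - 7)*1013 = 4*1013 = 4052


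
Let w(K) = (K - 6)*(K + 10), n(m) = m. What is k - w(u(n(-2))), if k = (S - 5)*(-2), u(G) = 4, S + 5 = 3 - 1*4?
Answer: 50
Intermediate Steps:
S = -6 (S = -5 + (3 - 1*4) = -5 + (3 - 4) = -5 - 1 = -6)
w(K) = (-6 + K)*(10 + K)
k = 22 (k = (-6 - 5)*(-2) = -11*(-2) = 22)
k - w(u(n(-2))) = 22 - (-60 + 4² + 4*4) = 22 - (-60 + 16 + 16) = 22 - 1*(-28) = 22 + 28 = 50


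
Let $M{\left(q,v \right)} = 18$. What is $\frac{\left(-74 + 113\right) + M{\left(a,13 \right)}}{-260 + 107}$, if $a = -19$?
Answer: $- \frac{19}{51} \approx -0.37255$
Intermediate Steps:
$\frac{\left(-74 + 113\right) + M{\left(a,13 \right)}}{-260 + 107} = \frac{\left(-74 + 113\right) + 18}{-260 + 107} = \frac{39 + 18}{-153} = 57 \left(- \frac{1}{153}\right) = - \frac{19}{51}$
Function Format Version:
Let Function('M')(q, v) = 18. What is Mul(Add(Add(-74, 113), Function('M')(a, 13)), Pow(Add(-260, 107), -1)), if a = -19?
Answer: Rational(-19, 51) ≈ -0.37255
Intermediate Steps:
Mul(Add(Add(-74, 113), Function('M')(a, 13)), Pow(Add(-260, 107), -1)) = Mul(Add(Add(-74, 113), 18), Pow(Add(-260, 107), -1)) = Mul(Add(39, 18), Pow(-153, -1)) = Mul(57, Rational(-1, 153)) = Rational(-19, 51)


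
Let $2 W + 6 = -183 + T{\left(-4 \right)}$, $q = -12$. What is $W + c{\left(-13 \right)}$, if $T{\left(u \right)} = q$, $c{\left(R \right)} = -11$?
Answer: $- \frac{223}{2} \approx -111.5$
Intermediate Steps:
$T{\left(u \right)} = -12$
$W = - \frac{201}{2}$ ($W = -3 + \frac{-183 - 12}{2} = -3 + \frac{1}{2} \left(-195\right) = -3 - \frac{195}{2} = - \frac{201}{2} \approx -100.5$)
$W + c{\left(-13 \right)} = - \frac{201}{2} - 11 = - \frac{223}{2}$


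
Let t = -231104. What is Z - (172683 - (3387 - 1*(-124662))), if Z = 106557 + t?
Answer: -169181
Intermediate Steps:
Z = -124547 (Z = 106557 - 231104 = -124547)
Z - (172683 - (3387 - 1*(-124662))) = -124547 - (172683 - (3387 - 1*(-124662))) = -124547 - (172683 - (3387 + 124662)) = -124547 - (172683 - 1*128049) = -124547 - (172683 - 128049) = -124547 - 1*44634 = -124547 - 44634 = -169181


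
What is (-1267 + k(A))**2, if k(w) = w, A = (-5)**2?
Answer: 1542564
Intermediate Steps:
A = 25
(-1267 + k(A))**2 = (-1267 + 25)**2 = (-1242)**2 = 1542564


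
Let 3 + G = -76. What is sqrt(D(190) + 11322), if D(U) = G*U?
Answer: 2*I*sqrt(922) ≈ 60.729*I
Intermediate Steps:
G = -79 (G = -3 - 76 = -79)
D(U) = -79*U
sqrt(D(190) + 11322) = sqrt(-79*190 + 11322) = sqrt(-15010 + 11322) = sqrt(-3688) = 2*I*sqrt(922)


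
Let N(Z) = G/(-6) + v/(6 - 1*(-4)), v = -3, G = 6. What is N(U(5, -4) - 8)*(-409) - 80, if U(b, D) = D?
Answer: 4517/10 ≈ 451.70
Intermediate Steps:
N(Z) = -13/10 (N(Z) = 6/(-6) - 3/(6 - 1*(-4)) = 6*(-⅙) - 3/(6 + 4) = -1 - 3/10 = -13/10)
N(U(5, -4) - 8)*(-409) - 80 = -13/10*(-409) - 80 = 5317/10 - 80 = 4517/10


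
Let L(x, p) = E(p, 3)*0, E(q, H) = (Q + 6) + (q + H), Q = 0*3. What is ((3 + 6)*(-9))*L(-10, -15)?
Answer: 0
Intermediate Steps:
Q = 0
E(q, H) = 6 + H + q (E(q, H) = (0 + 6) + (q + H) = 6 + (H + q) = 6 + H + q)
L(x, p) = 0 (L(x, p) = (6 + 3 + p)*0 = (9 + p)*0 = 0)
((3 + 6)*(-9))*L(-10, -15) = ((3 + 6)*(-9))*0 = (9*(-9))*0 = -81*0 = 0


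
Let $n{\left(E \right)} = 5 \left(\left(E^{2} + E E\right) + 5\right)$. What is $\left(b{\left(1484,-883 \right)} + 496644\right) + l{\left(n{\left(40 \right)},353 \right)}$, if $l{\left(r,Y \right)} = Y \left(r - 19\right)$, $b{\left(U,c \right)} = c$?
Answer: $6145879$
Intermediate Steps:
$n{\left(E \right)} = 25 + 10 E^{2}$ ($n{\left(E \right)} = 5 \left(\left(E^{2} + E^{2}\right) + 5\right) = 5 \left(2 E^{2} + 5\right) = 5 \left(5 + 2 E^{2}\right) = 25 + 10 E^{2}$)
$l{\left(r,Y \right)} = Y \left(-19 + r\right)$
$\left(b{\left(1484,-883 \right)} + 496644\right) + l{\left(n{\left(40 \right)},353 \right)} = \left(-883 + 496644\right) + 353 \left(-19 + \left(25 + 10 \cdot 40^{2}\right)\right) = 495761 + 353 \left(-19 + \left(25 + 10 \cdot 1600\right)\right) = 495761 + 353 \left(-19 + \left(25 + 16000\right)\right) = 495761 + 353 \left(-19 + 16025\right) = 495761 + 353 \cdot 16006 = 495761 + 5650118 = 6145879$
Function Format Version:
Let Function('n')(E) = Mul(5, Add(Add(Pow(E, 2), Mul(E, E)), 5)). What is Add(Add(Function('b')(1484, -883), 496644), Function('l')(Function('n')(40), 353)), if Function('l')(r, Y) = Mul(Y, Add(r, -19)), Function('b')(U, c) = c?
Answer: 6145879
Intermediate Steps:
Function('n')(E) = Add(25, Mul(10, Pow(E, 2))) (Function('n')(E) = Mul(5, Add(Add(Pow(E, 2), Pow(E, 2)), 5)) = Mul(5, Add(Mul(2, Pow(E, 2)), 5)) = Mul(5, Add(5, Mul(2, Pow(E, 2)))) = Add(25, Mul(10, Pow(E, 2))))
Function('l')(r, Y) = Mul(Y, Add(-19, r))
Add(Add(Function('b')(1484, -883), 496644), Function('l')(Function('n')(40), 353)) = Add(Add(-883, 496644), Mul(353, Add(-19, Add(25, Mul(10, Pow(40, 2)))))) = Add(495761, Mul(353, Add(-19, Add(25, Mul(10, 1600))))) = Add(495761, Mul(353, Add(-19, Add(25, 16000)))) = Add(495761, Mul(353, Add(-19, 16025))) = Add(495761, Mul(353, 16006)) = Add(495761, 5650118) = 6145879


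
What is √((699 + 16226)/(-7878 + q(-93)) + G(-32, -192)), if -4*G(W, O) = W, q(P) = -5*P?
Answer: √314155527/7413 ≈ 2.3910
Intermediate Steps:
G(W, O) = -W/4
√((699 + 16226)/(-7878 + q(-93)) + G(-32, -192)) = √((699 + 16226)/(-7878 - 5*(-93)) - ¼*(-32)) = √(16925/(-7878 + 465) + 8) = √(16925/(-7413) + 8) = √(16925*(-1/7413) + 8) = √(-16925/7413 + 8) = √(42379/7413) = √314155527/7413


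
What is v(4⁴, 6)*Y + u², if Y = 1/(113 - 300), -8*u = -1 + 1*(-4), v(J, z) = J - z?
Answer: -11325/11968 ≈ -0.94627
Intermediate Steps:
u = 5/8 (u = -(-1 + 1*(-4))/8 = -(-1 - 4)/8 = -⅛*(-5) = 5/8 ≈ 0.62500)
Y = -1/187 (Y = 1/(-187) = -1/187 ≈ -0.0053476)
v(4⁴, 6)*Y + u² = (4⁴ - 1*6)*(-1/187) + (5/8)² = (256 - 6)*(-1/187) + 25/64 = 250*(-1/187) + 25/64 = -250/187 + 25/64 = -11325/11968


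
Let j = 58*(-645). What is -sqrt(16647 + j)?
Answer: -3*I*sqrt(2307) ≈ -144.09*I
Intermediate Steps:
j = -37410
-sqrt(16647 + j) = -sqrt(16647 - 37410) = -sqrt(-20763) = -3*I*sqrt(2307)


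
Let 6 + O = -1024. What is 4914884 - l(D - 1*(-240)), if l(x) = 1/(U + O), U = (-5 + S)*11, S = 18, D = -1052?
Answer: 4359502109/887 ≈ 4.9149e+6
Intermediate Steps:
O = -1030 (O = -6 - 1024 = -1030)
U = 143 (U = (-5 + 18)*11 = 13*11 = 143)
l(x) = -1/887 (l(x) = 1/(143 - 1030) = 1/(-887) = -1/887)
4914884 - l(D - 1*(-240)) = 4914884 - 1*(-1/887) = 4914884 + 1/887 = 4359502109/887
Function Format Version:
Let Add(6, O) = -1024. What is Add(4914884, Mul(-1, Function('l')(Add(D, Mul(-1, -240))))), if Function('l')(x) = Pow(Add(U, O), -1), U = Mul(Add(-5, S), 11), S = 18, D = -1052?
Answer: Rational(4359502109, 887) ≈ 4.9149e+6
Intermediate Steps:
O = -1030 (O = Add(-6, -1024) = -1030)
U = 143 (U = Mul(Add(-5, 18), 11) = Mul(13, 11) = 143)
Function('l')(x) = Rational(-1, 887) (Function('l')(x) = Pow(Add(143, -1030), -1) = Pow(-887, -1) = Rational(-1, 887))
Add(4914884, Mul(-1, Function('l')(Add(D, Mul(-1, -240))))) = Add(4914884, Mul(-1, Rational(-1, 887))) = Add(4914884, Rational(1, 887)) = Rational(4359502109, 887)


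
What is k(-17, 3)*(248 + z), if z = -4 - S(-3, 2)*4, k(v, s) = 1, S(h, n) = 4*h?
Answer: 292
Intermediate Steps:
z = 44 (z = -4 - 4*(-3)*4 = -4 - 1*(-12)*4 = -4 + 12*4 = -4 + 48 = 44)
k(-17, 3)*(248 + z) = 1*(248 + 44) = 1*292 = 292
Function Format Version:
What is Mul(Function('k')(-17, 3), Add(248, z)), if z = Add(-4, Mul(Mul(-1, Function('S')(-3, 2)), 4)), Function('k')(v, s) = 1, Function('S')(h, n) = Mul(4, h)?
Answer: 292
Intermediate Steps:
z = 44 (z = Add(-4, Mul(Mul(-1, Mul(4, -3)), 4)) = Add(-4, Mul(Mul(-1, -12), 4)) = Add(-4, Mul(12, 4)) = Add(-4, 48) = 44)
Mul(Function('k')(-17, 3), Add(248, z)) = Mul(1, Add(248, 44)) = Mul(1, 292) = 292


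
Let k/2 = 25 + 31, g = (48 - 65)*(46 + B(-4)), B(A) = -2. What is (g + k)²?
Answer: 404496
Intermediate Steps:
g = -748 (g = (48 - 65)*(46 - 2) = -17*44 = -748)
k = 112 (k = 2*(25 + 31) = 2*56 = 112)
(g + k)² = (-748 + 112)² = (-636)² = 404496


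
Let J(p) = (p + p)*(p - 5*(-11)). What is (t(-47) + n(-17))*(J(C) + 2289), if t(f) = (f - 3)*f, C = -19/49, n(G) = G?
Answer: 12584670933/2401 ≈ 5.2414e+6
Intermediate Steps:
C = -19/49 (C = -19*1/49 = -19/49 ≈ -0.38775)
J(p) = 2*p*(55 + p) (J(p) = (2*p)*(p + 55) = (2*p)*(55 + p) = 2*p*(55 + p))
t(f) = f*(-3 + f) (t(f) = (-3 + f)*f = f*(-3 + f))
(t(-47) + n(-17))*(J(C) + 2289) = (-47*(-3 - 47) - 17)*(2*(-19/49)*(55 - 19/49) + 2289) = (-47*(-50) - 17)*(2*(-19/49)*(2676/49) + 2289) = (2350 - 17)*(-101688/2401 + 2289) = 2333*(5394201/2401) = 12584670933/2401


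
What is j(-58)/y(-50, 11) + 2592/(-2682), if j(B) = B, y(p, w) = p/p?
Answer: -8786/149 ≈ -58.966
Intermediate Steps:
y(p, w) = 1
j(-58)/y(-50, 11) + 2592/(-2682) = -58/1 + 2592/(-2682) = -58*1 + 2592*(-1/2682) = -58 - 144/149 = -8786/149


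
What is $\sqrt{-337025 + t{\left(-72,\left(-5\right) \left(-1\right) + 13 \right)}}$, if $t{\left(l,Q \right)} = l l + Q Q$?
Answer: $i \sqrt{331517} \approx 575.78 i$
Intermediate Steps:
$t{\left(l,Q \right)} = Q^{2} + l^{2}$ ($t{\left(l,Q \right)} = l^{2} + Q^{2} = Q^{2} + l^{2}$)
$\sqrt{-337025 + t{\left(-72,\left(-5\right) \left(-1\right) + 13 \right)}} = \sqrt{-337025 + \left(\left(\left(-5\right) \left(-1\right) + 13\right)^{2} + \left(-72\right)^{2}\right)} = \sqrt{-337025 + \left(\left(5 + 13\right)^{2} + 5184\right)} = \sqrt{-337025 + \left(18^{2} + 5184\right)} = \sqrt{-337025 + \left(324 + 5184\right)} = \sqrt{-337025 + 5508} = \sqrt{-331517} = i \sqrt{331517}$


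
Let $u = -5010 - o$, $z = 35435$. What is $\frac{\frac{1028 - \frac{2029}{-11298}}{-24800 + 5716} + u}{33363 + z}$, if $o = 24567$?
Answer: $- \frac{6377139109837}{14833607779536} \approx -0.42991$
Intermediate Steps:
$u = -29577$ ($u = -5010 - 24567 = -29577$)
$\frac{\frac{1028 - \frac{2029}{-11298}}{-24800 + 5716} + u}{33363 + z} = \frac{\frac{1028 - \frac{2029}{-11298}}{-24800 + 5716} - 29577}{33363 + 35435} = \frac{\frac{1028 - - \frac{2029}{11298}}{-19084} - 29577}{68798} = \left(\left(1028 + \frac{2029}{11298}\right) \left(- \frac{1}{19084}\right) - 29577\right) \frac{1}{68798} = \left(\frac{11616373}{11298} \left(- \frac{1}{19084}\right) - 29577\right) \frac{1}{68798} = \left(- \frac{11616373}{215611032} - 29577\right) \frac{1}{68798} = \left(- \frac{6377139109837}{215611032}\right) \frac{1}{68798} = - \frac{6377139109837}{14833607779536}$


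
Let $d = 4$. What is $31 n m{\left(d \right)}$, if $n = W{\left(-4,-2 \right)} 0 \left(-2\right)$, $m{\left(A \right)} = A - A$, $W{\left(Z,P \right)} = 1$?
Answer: $0$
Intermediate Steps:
$m{\left(A \right)} = 0$
$n = 0$ ($n = 1 \cdot 0 \left(-2\right) = 0 \left(-2\right) = 0$)
$31 n m{\left(d \right)} = 31 \cdot 0 \cdot 0 = 0 \cdot 0 = 0$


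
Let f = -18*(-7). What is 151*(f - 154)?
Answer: -4228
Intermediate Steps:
f = 126
151*(f - 154) = 151*(126 - 154) = 151*(-28) = -4228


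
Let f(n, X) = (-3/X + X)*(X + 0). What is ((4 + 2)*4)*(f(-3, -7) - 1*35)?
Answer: 264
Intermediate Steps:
f(n, X) = X*(X - 3/X) (f(n, X) = (X - 3/X)*X = X*(X - 3/X))
((4 + 2)*4)*(f(-3, -7) - 1*35) = ((4 + 2)*4)*((-3 + (-7)²) - 1*35) = (6*4)*((-3 + 49) - 35) = 24*(46 - 35) = 24*11 = 264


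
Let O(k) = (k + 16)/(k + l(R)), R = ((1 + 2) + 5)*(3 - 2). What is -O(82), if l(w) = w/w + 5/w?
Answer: -784/669 ≈ -1.1719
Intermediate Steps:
R = 8 (R = (3 + 5)*1 = 8*1 = 8)
l(w) = 1 + 5/w
O(k) = (16 + k)/(13/8 + k) (O(k) = (k + 16)/(k + (5 + 8)/8) = (16 + k)/(k + (⅛)*13) = (16 + k)/(k + 13/8) = (16 + k)/(13/8 + k))
-O(82) = -8*(16 + 82)/(13 + 8*82) = -8*98/(13 + 656) = -8*98/669 = -1*784/669 = -784/669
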